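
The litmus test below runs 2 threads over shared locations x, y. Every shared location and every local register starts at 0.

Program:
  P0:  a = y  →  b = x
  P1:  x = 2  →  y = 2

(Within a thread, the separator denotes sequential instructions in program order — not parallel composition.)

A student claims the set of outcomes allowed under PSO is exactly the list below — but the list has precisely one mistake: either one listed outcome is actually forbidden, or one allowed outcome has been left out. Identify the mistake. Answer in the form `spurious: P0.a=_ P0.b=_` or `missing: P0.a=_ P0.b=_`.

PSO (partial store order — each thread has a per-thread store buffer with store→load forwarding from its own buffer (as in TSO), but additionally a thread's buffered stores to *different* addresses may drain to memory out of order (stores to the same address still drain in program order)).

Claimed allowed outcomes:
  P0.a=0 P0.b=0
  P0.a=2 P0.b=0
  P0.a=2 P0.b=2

missing: P0.a=0 P0.b=2

outcome vector order: (P0.a,P0.b)
under PSO → <0 0>; <0 2>; <2 0>; <2 2>
PSO∖claimed = {<0 2>}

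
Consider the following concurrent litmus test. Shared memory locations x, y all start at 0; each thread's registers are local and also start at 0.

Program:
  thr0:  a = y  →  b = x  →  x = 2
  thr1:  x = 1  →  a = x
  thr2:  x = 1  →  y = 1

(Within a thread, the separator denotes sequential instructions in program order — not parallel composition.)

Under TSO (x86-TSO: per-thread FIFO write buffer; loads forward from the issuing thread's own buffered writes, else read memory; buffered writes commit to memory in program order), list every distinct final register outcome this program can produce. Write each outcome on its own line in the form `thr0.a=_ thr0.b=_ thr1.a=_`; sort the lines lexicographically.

thr0.a=0 thr0.b=0 thr1.a=1
thr0.a=0 thr0.b=0 thr1.a=2
thr0.a=0 thr0.b=1 thr1.a=1
thr0.a=0 thr0.b=1 thr1.a=2
thr0.a=1 thr0.b=1 thr1.a=1
thr0.a=1 thr0.b=1 thr1.a=2

outcome vector order: (thr0.a,thr0.b,thr1.a)
|TSO outcomes| = 6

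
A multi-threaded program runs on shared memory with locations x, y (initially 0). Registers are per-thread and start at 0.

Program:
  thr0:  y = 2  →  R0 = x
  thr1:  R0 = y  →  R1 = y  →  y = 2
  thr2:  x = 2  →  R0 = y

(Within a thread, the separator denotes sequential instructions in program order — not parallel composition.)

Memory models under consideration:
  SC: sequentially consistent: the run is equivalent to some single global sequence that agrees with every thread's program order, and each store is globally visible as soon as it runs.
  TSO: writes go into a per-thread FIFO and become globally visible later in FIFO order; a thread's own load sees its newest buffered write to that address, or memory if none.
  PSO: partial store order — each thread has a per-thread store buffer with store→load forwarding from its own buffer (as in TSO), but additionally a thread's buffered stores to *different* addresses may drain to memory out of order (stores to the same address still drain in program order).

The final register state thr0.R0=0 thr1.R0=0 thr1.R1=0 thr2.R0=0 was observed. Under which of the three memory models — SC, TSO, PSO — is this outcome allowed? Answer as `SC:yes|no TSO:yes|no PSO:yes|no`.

outcome vector order: (thr0.R0,thr1.R0,thr1.R1,thr2.R0)
SC (9): 0002, 0022, 0222, 2000, 2002, 2020, 2022, 2220, 2222
TSO (12): 0000, 0002, 0020, 0022, 0220, 0222, 2000, 2002, 2020, 2022, 2220, 2222
PSO (12): 0000, 0002, 0020, 0022, 0220, 0222, 2000, 2002, 2020, 2022, 2220, 2222
target 0000 ∈ {TSO,PSO}

SC:no TSO:yes PSO:yes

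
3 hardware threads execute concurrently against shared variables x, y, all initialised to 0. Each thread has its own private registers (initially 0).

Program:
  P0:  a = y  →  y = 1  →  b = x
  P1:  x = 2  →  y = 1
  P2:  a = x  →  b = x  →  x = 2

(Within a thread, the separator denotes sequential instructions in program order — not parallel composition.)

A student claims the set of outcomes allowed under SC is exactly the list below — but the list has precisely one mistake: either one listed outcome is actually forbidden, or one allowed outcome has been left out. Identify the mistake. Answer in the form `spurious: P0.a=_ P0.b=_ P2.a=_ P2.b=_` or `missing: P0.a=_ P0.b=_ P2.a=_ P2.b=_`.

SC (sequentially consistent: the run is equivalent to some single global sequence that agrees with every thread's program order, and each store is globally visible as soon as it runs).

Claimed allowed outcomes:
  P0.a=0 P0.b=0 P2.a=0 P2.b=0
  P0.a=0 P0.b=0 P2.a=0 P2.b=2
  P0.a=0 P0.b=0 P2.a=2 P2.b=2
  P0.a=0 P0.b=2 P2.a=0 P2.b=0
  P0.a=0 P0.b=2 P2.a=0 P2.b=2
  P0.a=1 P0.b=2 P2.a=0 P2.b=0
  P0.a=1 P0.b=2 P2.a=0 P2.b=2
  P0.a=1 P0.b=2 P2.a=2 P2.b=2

outcome vector order: (P0.a,P0.b,P2.a,P2.b)
under SC → 0/0/0/0; 0/0/0/2; 0/0/2/2; 0/2/0/0; 0/2/0/2; 0/2/2/2; 1/2/0/0; 1/2/0/2; 1/2/2/2
SC∖claimed = {0/2/2/2}

missing: P0.a=0 P0.b=2 P2.a=2 P2.b=2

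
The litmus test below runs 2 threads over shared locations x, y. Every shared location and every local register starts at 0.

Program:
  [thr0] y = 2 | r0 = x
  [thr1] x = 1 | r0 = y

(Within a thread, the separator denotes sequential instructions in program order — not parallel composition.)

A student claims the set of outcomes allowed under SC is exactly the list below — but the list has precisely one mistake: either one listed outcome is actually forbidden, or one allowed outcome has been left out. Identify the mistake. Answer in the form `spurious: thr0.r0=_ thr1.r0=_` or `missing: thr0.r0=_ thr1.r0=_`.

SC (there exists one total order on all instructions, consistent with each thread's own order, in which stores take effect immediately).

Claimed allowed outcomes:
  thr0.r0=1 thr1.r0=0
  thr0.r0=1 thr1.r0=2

missing: thr0.r0=0 thr1.r0=2

outcome vector order: (thr0.r0,thr1.r0)
under SC → (0,2); (1,0); (1,2)
SC∖claimed = {(0,2)}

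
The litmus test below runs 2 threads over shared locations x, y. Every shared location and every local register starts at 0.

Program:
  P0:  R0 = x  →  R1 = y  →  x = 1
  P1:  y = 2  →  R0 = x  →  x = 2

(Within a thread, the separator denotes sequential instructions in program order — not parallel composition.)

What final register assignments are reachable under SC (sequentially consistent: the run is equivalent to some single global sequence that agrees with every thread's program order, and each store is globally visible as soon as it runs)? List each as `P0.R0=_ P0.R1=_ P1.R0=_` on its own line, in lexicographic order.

P0.R0=0 P0.R1=0 P1.R0=0
P0.R0=0 P0.R1=0 P1.R0=1
P0.R0=0 P0.R1=2 P1.R0=0
P0.R0=0 P0.R1=2 P1.R0=1
P0.R0=2 P0.R1=2 P1.R0=0

outcome vector order: (P0.R0,P0.R1,P1.R0)
|SC outcomes| = 5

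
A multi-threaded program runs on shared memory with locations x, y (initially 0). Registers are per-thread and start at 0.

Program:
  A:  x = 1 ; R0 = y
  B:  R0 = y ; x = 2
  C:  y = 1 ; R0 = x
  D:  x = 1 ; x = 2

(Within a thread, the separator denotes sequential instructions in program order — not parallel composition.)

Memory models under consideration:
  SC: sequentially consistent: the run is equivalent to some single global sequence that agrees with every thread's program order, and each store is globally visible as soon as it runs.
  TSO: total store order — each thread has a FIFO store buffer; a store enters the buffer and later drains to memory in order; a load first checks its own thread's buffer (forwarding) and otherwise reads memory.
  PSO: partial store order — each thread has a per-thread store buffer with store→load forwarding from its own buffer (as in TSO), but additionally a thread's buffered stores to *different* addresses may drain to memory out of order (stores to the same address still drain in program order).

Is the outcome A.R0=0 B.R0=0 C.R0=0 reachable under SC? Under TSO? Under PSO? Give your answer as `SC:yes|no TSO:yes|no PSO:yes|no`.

SC:no TSO:yes PSO:yes

outcome vector order: (A.R0,B.R0,C.R0)
under SC → <0 0 1>, <0 0 2>, <0 1 1>, <0 1 2>, <1 0 0>, <1 0 1>, <1 0 2>, <1 1 0>, <1 1 1>, <1 1 2>
under TSO → <0 0 0>, <0 0 1>, <0 0 2>, <0 1 0>, <0 1 1>, <0 1 2>, <1 0 0>, <1 0 1>, <1 0 2>, <1 1 0>, <1 1 1>, <1 1 2>
under PSO → <0 0 0>, <0 0 1>, <0 0 2>, <0 1 0>, <0 1 1>, <0 1 2>, <1 0 0>, <1 0 1>, <1 0 2>, <1 1 0>, <1 1 1>, <1 1 2>
target <0 0 0> ∈ {TSO,PSO}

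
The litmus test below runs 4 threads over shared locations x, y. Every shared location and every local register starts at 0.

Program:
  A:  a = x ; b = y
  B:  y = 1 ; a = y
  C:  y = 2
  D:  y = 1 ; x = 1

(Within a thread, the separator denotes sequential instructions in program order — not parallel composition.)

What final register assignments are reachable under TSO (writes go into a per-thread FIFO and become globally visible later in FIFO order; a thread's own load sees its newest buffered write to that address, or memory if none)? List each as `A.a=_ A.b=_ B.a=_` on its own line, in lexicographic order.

A.a=0 A.b=0 B.a=1
A.a=0 A.b=0 B.a=2
A.a=0 A.b=1 B.a=1
A.a=0 A.b=1 B.a=2
A.a=0 A.b=2 B.a=1
A.a=0 A.b=2 B.a=2
A.a=1 A.b=1 B.a=1
A.a=1 A.b=1 B.a=2
A.a=1 A.b=2 B.a=1
A.a=1 A.b=2 B.a=2

outcome vector order: (A.a,A.b,B.a)
|TSO outcomes| = 10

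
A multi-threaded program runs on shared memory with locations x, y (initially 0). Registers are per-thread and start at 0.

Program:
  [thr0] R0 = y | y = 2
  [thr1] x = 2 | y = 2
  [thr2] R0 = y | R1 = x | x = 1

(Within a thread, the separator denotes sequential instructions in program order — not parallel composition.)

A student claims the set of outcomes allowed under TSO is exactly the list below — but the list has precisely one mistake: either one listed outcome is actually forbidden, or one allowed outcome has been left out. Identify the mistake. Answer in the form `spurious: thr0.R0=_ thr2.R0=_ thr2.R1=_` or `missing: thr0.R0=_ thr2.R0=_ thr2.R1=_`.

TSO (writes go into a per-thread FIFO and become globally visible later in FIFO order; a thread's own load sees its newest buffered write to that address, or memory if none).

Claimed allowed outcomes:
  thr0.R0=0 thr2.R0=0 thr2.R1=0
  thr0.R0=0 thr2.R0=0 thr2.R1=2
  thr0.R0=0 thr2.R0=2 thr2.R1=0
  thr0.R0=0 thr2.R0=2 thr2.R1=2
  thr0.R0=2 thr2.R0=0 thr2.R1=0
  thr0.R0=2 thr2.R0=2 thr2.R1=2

missing: thr0.R0=2 thr2.R0=0 thr2.R1=2

outcome vector order: (thr0.R0,thr2.R0,thr2.R1)
TSO: 7 outcomes — {000, 002, 020, 022, 200, 202, 222}
TSO∖claimed = {202}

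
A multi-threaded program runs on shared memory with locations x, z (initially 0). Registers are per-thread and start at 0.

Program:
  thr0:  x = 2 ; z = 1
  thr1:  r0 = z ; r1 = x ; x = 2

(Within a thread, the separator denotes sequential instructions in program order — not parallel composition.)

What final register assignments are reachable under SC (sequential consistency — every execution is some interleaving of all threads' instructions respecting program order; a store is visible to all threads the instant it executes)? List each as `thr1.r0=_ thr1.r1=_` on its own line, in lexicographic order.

outcome vector order: (thr1.r0,thr1.r1)
|SC outcomes| = 3

thr1.r0=0 thr1.r1=0
thr1.r0=0 thr1.r1=2
thr1.r0=1 thr1.r1=2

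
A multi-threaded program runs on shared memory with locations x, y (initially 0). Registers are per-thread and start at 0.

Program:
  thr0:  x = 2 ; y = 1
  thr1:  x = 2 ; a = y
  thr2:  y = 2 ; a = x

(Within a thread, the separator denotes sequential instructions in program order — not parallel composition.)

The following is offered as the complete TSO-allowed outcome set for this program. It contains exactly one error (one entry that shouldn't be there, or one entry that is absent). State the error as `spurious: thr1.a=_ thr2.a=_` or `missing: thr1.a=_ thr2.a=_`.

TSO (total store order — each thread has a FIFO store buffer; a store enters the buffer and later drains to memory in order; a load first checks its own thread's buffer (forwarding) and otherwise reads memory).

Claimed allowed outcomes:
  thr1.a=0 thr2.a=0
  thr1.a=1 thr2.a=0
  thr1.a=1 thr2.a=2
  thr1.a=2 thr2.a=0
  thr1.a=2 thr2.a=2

missing: thr1.a=0 thr2.a=2

outcome vector order: (thr1.a,thr2.a)
[TSO] allowed = {0/0 0/2 1/0 1/2 2/0 2/2}
TSO∖claimed = {0/2}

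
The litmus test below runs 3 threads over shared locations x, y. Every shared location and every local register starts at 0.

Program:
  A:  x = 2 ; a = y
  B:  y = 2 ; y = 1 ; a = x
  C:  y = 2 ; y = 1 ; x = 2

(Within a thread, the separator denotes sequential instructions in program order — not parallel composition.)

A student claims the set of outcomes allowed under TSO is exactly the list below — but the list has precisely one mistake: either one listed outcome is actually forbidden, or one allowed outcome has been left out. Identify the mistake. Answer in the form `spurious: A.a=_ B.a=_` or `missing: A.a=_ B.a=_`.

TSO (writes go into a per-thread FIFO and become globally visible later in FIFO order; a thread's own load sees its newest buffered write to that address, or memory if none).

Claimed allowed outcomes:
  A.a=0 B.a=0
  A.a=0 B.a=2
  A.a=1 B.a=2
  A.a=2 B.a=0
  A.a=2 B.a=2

outcome vector order: (A.a,B.a)
TSO (6): 00, 02, 10, 12, 20, 22
TSO∖claimed = {10}

missing: A.a=1 B.a=0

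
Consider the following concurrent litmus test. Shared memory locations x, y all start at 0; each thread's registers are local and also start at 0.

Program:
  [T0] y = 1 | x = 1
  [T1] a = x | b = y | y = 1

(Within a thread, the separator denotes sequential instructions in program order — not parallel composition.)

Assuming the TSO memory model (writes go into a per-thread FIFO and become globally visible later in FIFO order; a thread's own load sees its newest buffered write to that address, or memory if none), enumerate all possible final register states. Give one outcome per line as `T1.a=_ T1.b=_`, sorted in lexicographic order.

T1.a=0 T1.b=0
T1.a=0 T1.b=1
T1.a=1 T1.b=1

outcome vector order: (T1.a,T1.b)
|TSO outcomes| = 3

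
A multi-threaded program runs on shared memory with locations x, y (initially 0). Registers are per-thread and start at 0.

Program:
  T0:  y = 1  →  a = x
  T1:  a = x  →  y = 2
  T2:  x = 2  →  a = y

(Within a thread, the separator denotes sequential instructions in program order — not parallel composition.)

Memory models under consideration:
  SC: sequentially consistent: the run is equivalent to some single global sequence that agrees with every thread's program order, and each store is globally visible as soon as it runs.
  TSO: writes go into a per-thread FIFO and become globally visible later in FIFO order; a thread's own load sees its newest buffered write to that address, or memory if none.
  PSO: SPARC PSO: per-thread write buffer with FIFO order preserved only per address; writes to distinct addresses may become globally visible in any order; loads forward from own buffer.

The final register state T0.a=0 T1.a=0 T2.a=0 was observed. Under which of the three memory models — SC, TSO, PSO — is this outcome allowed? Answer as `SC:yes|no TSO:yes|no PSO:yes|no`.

SC:no TSO:yes PSO:yes

outcome vector order: (T0.a,T1.a,T2.a)
SC (10): 0/0/1 0/0/2 0/2/1 0/2/2 2/0/0 2/0/1 2/0/2 2/2/0 2/2/1 2/2/2
TSO (12): 0/0/0 0/0/1 0/0/2 0/2/0 0/2/1 0/2/2 2/0/0 2/0/1 2/0/2 2/2/0 2/2/1 2/2/2
PSO (12): 0/0/0 0/0/1 0/0/2 0/2/0 0/2/1 0/2/2 2/0/0 2/0/1 2/0/2 2/2/0 2/2/1 2/2/2
target 0/0/0 ∈ {TSO,PSO}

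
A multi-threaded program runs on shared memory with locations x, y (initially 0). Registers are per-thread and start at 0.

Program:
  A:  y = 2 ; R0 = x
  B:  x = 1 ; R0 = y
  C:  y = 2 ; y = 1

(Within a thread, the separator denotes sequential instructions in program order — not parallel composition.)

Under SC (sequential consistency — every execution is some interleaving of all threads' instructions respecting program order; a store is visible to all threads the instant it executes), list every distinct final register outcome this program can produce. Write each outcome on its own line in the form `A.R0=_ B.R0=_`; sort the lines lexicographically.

outcome vector order: (A.R0,B.R0)
|SC outcomes| = 5

A.R0=0 B.R0=1
A.R0=0 B.R0=2
A.R0=1 B.R0=0
A.R0=1 B.R0=1
A.R0=1 B.R0=2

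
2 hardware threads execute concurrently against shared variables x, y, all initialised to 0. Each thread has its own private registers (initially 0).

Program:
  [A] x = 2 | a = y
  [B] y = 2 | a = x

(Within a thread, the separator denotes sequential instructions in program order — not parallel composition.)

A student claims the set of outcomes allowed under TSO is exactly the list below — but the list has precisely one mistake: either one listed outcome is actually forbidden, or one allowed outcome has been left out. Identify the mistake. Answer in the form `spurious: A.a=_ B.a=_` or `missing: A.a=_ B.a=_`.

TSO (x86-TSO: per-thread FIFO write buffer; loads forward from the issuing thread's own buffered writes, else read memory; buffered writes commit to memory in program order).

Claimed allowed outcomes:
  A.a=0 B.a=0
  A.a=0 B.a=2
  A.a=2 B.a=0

outcome vector order: (A.a,B.a)
[TSO] allowed = {0/0 0/2 2/0 2/2}
TSO∖claimed = {2/2}

missing: A.a=2 B.a=2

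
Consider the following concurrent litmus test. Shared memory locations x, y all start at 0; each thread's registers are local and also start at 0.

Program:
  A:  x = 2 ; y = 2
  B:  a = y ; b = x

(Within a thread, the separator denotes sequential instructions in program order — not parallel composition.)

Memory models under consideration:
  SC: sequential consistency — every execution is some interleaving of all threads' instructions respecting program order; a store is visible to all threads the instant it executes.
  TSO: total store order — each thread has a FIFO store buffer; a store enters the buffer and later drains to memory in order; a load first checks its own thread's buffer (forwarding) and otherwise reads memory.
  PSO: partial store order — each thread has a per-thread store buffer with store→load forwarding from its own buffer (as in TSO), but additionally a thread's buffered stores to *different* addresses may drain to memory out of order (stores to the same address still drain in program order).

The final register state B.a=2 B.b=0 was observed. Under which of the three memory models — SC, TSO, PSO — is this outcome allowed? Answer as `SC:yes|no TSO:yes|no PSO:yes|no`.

SC:no TSO:no PSO:yes

outcome vector order: (B.a,B.b)
[SC] allowed = {0/0, 0/2, 2/2}
[TSO] allowed = {0/0, 0/2, 2/2}
[PSO] allowed = {0/0, 0/2, 2/0, 2/2}
target 2/0 ∈ {PSO}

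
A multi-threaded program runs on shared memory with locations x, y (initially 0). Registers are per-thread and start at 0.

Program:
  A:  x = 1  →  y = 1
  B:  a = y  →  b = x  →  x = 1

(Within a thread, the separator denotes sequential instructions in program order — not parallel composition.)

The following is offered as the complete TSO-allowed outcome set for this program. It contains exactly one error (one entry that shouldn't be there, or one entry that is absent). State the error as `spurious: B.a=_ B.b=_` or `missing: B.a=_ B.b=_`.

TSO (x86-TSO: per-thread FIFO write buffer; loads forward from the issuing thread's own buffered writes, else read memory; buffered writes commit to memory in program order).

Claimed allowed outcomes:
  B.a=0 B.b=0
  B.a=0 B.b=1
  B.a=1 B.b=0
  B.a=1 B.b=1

spurious: B.a=1 B.b=0

outcome vector order: (B.a,B.b)
TSO: 3 outcomes — {00 01 11}
claimed∖TSO = {10}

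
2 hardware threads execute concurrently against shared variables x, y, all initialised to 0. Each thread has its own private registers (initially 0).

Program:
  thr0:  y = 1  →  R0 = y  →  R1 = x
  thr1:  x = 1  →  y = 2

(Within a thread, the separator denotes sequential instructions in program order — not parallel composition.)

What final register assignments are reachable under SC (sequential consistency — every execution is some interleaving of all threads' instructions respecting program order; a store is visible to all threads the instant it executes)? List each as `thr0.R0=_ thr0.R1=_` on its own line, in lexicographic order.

outcome vector order: (thr0.R0,thr0.R1)
|SC outcomes| = 3

thr0.R0=1 thr0.R1=0
thr0.R0=1 thr0.R1=1
thr0.R0=2 thr0.R1=1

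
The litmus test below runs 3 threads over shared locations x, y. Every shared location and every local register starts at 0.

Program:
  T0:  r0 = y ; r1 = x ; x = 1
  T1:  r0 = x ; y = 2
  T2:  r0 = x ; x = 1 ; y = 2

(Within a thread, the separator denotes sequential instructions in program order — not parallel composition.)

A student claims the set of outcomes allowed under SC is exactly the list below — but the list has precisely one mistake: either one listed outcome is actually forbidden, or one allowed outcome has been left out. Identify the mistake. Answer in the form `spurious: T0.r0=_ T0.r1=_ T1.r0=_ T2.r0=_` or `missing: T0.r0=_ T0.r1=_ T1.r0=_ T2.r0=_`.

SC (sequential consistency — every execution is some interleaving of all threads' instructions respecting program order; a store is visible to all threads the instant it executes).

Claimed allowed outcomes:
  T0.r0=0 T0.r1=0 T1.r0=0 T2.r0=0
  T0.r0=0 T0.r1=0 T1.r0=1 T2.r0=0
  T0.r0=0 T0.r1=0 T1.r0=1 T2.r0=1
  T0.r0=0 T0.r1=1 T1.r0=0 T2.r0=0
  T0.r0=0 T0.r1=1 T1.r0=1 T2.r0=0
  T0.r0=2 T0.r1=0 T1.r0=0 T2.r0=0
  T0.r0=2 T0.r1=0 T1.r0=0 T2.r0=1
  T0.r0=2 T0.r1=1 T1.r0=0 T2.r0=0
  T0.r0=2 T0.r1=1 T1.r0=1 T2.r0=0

missing: T0.r0=0 T0.r1=0 T1.r0=0 T2.r0=1

outcome vector order: (T0.r0,T0.r1,T1.r0,T2.r0)
under SC → <0 0 0 0>; <0 0 0 1>; <0 0 1 0>; <0 0 1 1>; <0 1 0 0>; <0 1 1 0>; <2 0 0 0>; <2 0 0 1>; <2 1 0 0>; <2 1 1 0>
SC∖claimed = {<0 0 0 1>}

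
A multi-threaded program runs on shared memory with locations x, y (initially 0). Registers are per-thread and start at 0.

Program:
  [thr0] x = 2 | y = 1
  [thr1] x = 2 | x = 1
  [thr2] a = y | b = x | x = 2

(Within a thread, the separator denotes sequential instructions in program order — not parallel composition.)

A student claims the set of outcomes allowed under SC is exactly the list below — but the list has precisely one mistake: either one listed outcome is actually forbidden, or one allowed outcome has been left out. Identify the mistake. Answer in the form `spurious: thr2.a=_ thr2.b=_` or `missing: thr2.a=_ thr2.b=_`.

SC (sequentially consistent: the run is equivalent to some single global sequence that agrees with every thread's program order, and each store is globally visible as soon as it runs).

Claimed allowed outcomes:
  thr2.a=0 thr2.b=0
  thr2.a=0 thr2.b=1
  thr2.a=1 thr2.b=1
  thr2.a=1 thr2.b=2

missing: thr2.a=0 thr2.b=2

outcome vector order: (thr2.a,thr2.b)
under SC → 00, 01, 02, 11, 12
SC∖claimed = {02}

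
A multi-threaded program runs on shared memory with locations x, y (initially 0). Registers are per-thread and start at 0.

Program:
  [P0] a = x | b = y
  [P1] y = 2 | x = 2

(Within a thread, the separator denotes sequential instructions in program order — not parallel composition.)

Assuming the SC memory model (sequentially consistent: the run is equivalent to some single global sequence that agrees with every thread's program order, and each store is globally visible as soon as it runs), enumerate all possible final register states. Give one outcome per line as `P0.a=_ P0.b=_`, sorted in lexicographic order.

P0.a=0 P0.b=0
P0.a=0 P0.b=2
P0.a=2 P0.b=2

outcome vector order: (P0.a,P0.b)
|SC outcomes| = 3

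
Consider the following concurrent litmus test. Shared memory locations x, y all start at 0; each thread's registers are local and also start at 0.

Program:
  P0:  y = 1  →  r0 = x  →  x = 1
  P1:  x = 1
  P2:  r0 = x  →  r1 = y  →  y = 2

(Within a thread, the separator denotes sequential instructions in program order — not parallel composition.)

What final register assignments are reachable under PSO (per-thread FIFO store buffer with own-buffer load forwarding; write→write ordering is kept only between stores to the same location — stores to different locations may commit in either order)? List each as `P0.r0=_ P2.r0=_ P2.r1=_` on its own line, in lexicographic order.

outcome vector order: (P0.r0,P2.r0,P2.r1)
|PSO outcomes| = 8

P0.r0=0 P2.r0=0 P2.r1=0
P0.r0=0 P2.r0=0 P2.r1=1
P0.r0=0 P2.r0=1 P2.r1=0
P0.r0=0 P2.r0=1 P2.r1=1
P0.r0=1 P2.r0=0 P2.r1=0
P0.r0=1 P2.r0=0 P2.r1=1
P0.r0=1 P2.r0=1 P2.r1=0
P0.r0=1 P2.r0=1 P2.r1=1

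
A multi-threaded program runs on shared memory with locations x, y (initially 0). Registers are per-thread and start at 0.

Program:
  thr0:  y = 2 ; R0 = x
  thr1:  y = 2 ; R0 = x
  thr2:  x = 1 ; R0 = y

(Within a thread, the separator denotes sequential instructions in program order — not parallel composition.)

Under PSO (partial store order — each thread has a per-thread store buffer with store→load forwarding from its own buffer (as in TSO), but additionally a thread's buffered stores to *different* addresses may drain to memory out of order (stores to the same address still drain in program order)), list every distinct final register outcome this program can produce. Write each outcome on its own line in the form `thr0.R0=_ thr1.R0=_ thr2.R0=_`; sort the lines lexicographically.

thr0.R0=0 thr1.R0=0 thr2.R0=0
thr0.R0=0 thr1.R0=0 thr2.R0=2
thr0.R0=0 thr1.R0=1 thr2.R0=0
thr0.R0=0 thr1.R0=1 thr2.R0=2
thr0.R0=1 thr1.R0=0 thr2.R0=0
thr0.R0=1 thr1.R0=0 thr2.R0=2
thr0.R0=1 thr1.R0=1 thr2.R0=0
thr0.R0=1 thr1.R0=1 thr2.R0=2

outcome vector order: (thr0.R0,thr1.R0,thr2.R0)
|PSO outcomes| = 8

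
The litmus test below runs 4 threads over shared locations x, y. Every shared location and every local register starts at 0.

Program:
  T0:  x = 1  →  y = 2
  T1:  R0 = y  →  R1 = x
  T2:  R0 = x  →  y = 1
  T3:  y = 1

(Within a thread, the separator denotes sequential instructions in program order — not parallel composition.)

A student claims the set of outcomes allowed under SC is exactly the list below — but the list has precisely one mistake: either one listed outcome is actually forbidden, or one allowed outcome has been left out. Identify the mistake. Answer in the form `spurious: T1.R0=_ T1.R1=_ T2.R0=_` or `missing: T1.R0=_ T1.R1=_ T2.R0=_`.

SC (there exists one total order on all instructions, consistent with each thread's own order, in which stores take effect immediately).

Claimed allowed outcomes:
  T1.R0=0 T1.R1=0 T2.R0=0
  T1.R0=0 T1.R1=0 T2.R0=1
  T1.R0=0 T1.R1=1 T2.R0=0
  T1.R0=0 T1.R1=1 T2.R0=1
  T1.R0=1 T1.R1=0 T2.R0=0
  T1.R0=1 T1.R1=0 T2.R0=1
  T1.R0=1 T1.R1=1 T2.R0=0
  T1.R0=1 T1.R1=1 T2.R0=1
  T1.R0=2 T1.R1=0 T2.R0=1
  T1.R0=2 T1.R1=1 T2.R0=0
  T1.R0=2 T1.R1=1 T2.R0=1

spurious: T1.R0=2 T1.R1=0 T2.R0=1

outcome vector order: (T1.R0,T1.R1,T2.R0)
[SC] allowed = {<0 0 0>; <0 0 1>; <0 1 0>; <0 1 1>; <1 0 0>; <1 0 1>; <1 1 0>; <1 1 1>; <2 1 0>; <2 1 1>}
claimed∖SC = {<2 0 1>}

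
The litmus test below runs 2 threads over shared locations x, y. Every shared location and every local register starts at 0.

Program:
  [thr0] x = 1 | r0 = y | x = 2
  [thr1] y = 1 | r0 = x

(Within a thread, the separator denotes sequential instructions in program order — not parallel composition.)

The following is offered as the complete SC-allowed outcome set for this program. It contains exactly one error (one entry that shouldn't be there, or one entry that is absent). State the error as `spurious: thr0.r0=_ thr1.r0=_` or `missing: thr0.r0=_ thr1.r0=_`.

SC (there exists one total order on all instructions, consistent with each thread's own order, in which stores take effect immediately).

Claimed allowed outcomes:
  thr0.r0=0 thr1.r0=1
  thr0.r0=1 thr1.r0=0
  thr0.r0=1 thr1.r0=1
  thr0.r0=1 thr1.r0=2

missing: thr0.r0=0 thr1.r0=2

outcome vector order: (thr0.r0,thr1.r0)
SC: 5 outcomes — {0/1; 0/2; 1/0; 1/1; 1/2}
SC∖claimed = {0/2}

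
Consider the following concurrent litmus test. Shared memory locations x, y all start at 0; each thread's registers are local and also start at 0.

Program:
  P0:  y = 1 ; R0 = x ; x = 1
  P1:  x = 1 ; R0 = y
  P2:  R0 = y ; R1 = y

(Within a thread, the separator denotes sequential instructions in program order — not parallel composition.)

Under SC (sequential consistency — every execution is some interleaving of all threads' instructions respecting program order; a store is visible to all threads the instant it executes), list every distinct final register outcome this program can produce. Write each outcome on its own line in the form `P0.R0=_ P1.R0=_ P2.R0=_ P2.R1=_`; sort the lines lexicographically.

outcome vector order: (P0.R0,P1.R0,P2.R0,P2.R1)
|SC outcomes| = 9

P0.R0=0 P1.R0=1 P2.R0=0 P2.R1=0
P0.R0=0 P1.R0=1 P2.R0=0 P2.R1=1
P0.R0=0 P1.R0=1 P2.R0=1 P2.R1=1
P0.R0=1 P1.R0=0 P2.R0=0 P2.R1=0
P0.R0=1 P1.R0=0 P2.R0=0 P2.R1=1
P0.R0=1 P1.R0=0 P2.R0=1 P2.R1=1
P0.R0=1 P1.R0=1 P2.R0=0 P2.R1=0
P0.R0=1 P1.R0=1 P2.R0=0 P2.R1=1
P0.R0=1 P1.R0=1 P2.R0=1 P2.R1=1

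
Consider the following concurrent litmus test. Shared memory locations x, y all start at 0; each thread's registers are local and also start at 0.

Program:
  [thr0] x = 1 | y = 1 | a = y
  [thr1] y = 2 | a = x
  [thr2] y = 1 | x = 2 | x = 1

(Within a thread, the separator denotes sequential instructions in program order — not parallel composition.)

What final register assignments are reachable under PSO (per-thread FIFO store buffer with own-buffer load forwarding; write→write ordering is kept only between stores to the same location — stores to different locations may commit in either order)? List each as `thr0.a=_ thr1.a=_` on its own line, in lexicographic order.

outcome vector order: (thr0.a,thr1.a)
|PSO outcomes| = 6

thr0.a=1 thr1.a=0
thr0.a=1 thr1.a=1
thr0.a=1 thr1.a=2
thr0.a=2 thr1.a=0
thr0.a=2 thr1.a=1
thr0.a=2 thr1.a=2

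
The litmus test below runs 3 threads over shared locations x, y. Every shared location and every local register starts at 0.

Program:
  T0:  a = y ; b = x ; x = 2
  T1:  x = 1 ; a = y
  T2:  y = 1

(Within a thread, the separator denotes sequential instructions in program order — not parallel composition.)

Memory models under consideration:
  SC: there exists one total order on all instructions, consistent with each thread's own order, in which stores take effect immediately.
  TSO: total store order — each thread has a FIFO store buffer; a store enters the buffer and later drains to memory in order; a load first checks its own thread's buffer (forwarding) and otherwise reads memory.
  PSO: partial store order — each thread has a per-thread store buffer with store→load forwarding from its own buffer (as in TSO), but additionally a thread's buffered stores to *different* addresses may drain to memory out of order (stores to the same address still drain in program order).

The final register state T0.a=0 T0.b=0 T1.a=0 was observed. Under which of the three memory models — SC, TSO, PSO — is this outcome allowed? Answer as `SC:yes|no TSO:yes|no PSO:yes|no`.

outcome vector order: (T0.a,T0.b,T1.a)
SC: 7 outcomes — {0/0/0, 0/0/1, 0/1/0, 0/1/1, 1/0/1, 1/1/0, 1/1/1}
TSO: 8 outcomes — {0/0/0, 0/0/1, 0/1/0, 0/1/1, 1/0/0, 1/0/1, 1/1/0, 1/1/1}
PSO: 8 outcomes — {0/0/0, 0/0/1, 0/1/0, 0/1/1, 1/0/0, 1/0/1, 1/1/0, 1/1/1}
target 0/0/0 ∈ {SC,TSO,PSO}

SC:yes TSO:yes PSO:yes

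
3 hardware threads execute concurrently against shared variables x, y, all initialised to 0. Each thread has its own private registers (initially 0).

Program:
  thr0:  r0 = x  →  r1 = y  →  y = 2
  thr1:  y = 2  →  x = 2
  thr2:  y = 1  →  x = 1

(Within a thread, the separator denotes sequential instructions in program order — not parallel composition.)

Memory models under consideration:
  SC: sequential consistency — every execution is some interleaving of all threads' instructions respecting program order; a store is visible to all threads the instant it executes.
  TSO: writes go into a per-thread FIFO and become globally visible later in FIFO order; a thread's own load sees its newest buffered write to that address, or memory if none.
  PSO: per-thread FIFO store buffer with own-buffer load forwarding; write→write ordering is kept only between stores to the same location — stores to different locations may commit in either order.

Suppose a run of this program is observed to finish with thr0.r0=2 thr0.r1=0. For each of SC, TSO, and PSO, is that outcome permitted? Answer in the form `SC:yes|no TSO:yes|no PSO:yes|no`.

SC:no TSO:no PSO:yes

outcome vector order: (thr0.r0,thr0.r1)
[SC] allowed = {00, 01, 02, 11, 12, 21, 22}
[TSO] allowed = {00, 01, 02, 11, 12, 21, 22}
[PSO] allowed = {00, 01, 02, 10, 11, 12, 20, 21, 22}
target 20 ∈ {PSO}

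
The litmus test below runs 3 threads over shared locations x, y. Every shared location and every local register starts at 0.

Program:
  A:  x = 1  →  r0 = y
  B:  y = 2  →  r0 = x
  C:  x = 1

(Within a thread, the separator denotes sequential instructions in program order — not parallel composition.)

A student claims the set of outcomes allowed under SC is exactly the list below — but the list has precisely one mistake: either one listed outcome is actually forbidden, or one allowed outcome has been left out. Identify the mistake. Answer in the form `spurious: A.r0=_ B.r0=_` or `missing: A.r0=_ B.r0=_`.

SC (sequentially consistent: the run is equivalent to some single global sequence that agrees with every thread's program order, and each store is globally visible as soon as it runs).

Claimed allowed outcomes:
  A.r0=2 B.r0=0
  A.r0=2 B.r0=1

missing: A.r0=0 B.r0=1

outcome vector order: (A.r0,B.r0)
under SC → 01 20 21
SC∖claimed = {01}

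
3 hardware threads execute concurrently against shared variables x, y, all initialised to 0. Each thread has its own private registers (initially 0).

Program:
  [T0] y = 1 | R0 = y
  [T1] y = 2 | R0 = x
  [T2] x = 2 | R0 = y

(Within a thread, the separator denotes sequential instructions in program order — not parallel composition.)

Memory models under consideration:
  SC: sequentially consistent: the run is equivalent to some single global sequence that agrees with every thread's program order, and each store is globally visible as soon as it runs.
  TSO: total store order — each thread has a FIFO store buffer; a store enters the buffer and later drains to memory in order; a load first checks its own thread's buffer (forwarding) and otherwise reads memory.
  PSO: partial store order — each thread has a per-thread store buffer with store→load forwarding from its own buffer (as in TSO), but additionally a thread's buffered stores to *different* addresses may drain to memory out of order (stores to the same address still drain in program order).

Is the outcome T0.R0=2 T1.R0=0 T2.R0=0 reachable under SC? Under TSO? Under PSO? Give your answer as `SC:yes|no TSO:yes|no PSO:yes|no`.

outcome vector order: (T0.R0,T1.R0,T2.R0)
[SC] allowed = {101, 102, 120, 121, 122, 202, 220, 221, 222}
[TSO] allowed = {100, 101, 102, 120, 121, 122, 200, 201, 202, 220, 221, 222}
[PSO] allowed = {100, 101, 102, 120, 121, 122, 200, 201, 202, 220, 221, 222}
target 200 ∈ {TSO,PSO}

SC:no TSO:yes PSO:yes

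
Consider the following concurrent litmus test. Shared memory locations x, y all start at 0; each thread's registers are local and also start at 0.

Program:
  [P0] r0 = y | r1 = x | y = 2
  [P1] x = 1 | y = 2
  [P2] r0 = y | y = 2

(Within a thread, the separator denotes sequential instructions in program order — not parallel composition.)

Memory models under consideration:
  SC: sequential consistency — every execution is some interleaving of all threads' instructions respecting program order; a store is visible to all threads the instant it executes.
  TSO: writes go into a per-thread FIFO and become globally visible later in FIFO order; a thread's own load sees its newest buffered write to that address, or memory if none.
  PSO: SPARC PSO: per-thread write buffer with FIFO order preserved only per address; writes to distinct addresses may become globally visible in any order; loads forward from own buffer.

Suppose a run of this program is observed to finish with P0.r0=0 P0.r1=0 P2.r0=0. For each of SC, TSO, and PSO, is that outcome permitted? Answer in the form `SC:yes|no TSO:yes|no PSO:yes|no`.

SC:yes TSO:yes PSO:yes

outcome vector order: (P0.r0,P0.r1,P2.r0)
SC: 7 outcomes — {<0 0 0>; <0 0 2>; <0 1 0>; <0 1 2>; <2 0 0>; <2 1 0>; <2 1 2>}
TSO: 7 outcomes — {<0 0 0>; <0 0 2>; <0 1 0>; <0 1 2>; <2 0 0>; <2 1 0>; <2 1 2>}
PSO: 8 outcomes — {<0 0 0>; <0 0 2>; <0 1 0>; <0 1 2>; <2 0 0>; <2 0 2>; <2 1 0>; <2 1 2>}
target <0 0 0> ∈ {SC,TSO,PSO}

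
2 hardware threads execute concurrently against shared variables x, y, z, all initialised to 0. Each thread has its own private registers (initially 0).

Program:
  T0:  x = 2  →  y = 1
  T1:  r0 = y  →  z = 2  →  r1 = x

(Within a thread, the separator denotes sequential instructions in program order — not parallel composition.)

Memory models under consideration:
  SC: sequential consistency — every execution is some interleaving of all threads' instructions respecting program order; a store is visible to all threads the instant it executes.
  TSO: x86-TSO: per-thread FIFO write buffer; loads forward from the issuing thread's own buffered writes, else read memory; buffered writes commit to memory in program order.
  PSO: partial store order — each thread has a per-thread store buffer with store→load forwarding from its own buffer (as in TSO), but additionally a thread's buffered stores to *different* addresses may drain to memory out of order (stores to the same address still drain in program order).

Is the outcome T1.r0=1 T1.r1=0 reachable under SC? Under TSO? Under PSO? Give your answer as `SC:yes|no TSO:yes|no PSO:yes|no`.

outcome vector order: (T1.r0,T1.r1)
[SC] allowed = {0/0; 0/2; 1/2}
[TSO] allowed = {0/0; 0/2; 1/2}
[PSO] allowed = {0/0; 0/2; 1/0; 1/2}
target 1/0 ∈ {PSO}

SC:no TSO:no PSO:yes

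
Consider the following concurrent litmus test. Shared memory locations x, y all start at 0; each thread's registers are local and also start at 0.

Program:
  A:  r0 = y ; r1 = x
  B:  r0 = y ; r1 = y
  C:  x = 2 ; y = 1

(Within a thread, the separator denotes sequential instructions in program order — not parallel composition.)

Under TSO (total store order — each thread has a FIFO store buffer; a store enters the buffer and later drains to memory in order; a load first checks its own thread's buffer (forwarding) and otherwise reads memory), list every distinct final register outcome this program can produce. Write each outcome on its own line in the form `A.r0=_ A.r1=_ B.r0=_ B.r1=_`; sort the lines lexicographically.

outcome vector order: (A.r0,A.r1,B.r0,B.r1)
|TSO outcomes| = 9

A.r0=0 A.r1=0 B.r0=0 B.r1=0
A.r0=0 A.r1=0 B.r0=0 B.r1=1
A.r0=0 A.r1=0 B.r0=1 B.r1=1
A.r0=0 A.r1=2 B.r0=0 B.r1=0
A.r0=0 A.r1=2 B.r0=0 B.r1=1
A.r0=0 A.r1=2 B.r0=1 B.r1=1
A.r0=1 A.r1=2 B.r0=0 B.r1=0
A.r0=1 A.r1=2 B.r0=0 B.r1=1
A.r0=1 A.r1=2 B.r0=1 B.r1=1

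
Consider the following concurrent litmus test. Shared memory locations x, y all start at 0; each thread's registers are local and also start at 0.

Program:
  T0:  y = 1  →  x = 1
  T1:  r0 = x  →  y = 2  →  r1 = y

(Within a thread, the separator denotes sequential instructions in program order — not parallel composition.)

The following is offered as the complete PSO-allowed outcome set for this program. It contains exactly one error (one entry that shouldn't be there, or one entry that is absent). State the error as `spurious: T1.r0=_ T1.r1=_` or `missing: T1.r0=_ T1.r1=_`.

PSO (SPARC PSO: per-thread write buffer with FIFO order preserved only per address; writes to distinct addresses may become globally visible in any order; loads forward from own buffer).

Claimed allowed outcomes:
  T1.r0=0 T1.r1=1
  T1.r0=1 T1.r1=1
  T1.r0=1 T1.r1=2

missing: T1.r0=0 T1.r1=2

outcome vector order: (T1.r0,T1.r1)
[PSO] allowed = {01 02 11 12}
PSO∖claimed = {02}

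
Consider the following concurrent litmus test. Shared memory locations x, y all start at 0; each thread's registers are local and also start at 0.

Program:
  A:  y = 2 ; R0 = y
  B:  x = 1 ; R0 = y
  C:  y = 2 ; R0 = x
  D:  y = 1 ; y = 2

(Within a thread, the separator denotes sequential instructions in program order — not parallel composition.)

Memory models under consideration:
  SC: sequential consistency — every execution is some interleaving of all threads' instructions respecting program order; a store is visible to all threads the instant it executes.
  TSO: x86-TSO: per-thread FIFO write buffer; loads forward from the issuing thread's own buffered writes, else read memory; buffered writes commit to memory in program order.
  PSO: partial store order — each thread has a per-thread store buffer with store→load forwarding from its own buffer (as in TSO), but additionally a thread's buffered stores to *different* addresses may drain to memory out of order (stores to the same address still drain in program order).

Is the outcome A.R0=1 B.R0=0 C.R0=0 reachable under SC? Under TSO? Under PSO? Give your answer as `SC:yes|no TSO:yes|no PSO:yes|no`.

outcome vector order: (A.R0,B.R0,C.R0)
SC (10): <1 0 1> <1 1 0> <1 1 1> <1 2 0> <1 2 1> <2 0 1> <2 1 0> <2 1 1> <2 2 0> <2 2 1>
TSO (12): <1 0 0> <1 0 1> <1 1 0> <1 1 1> <1 2 0> <1 2 1> <2 0 0> <2 0 1> <2 1 0> <2 1 1> <2 2 0> <2 2 1>
PSO (12): <1 0 0> <1 0 1> <1 1 0> <1 1 1> <1 2 0> <1 2 1> <2 0 0> <2 0 1> <2 1 0> <2 1 1> <2 2 0> <2 2 1>
target <1 0 0> ∈ {TSO,PSO}

SC:no TSO:yes PSO:yes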